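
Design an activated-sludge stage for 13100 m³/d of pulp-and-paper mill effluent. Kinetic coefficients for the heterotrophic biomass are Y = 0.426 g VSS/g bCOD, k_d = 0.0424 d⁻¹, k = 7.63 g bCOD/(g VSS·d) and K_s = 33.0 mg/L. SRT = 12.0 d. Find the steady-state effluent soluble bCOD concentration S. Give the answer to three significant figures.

S ≈ 1.33 mg/L

From the Monod/SRT balance for a CMAS, S = K_s·(1+k_d θ_c)/[θ_c·(Y k − k_d) − 1] = 33.0 × (1 + 0.0424 × 12.0) / [12.0 × (0.426 × 7.63 − 0.0424) − 1] = 49.79 / 37.50 = 1.328 mg/L.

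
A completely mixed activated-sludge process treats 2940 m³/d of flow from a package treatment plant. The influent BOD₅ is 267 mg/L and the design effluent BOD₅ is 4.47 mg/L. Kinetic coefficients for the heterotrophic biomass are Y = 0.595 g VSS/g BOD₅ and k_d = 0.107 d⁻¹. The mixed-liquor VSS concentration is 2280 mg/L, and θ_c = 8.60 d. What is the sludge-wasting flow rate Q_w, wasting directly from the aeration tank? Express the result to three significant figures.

Q_w ≈ 105 m³/d

Rearranging the biomass balance for a CMAS with decay, V = Y·Q·ΔS·θ_c / [X·(1+k_d θ_c)] = 0.595 × 2940 × (267 − 4.47) × 8.60 / [2280 × (1 + 0.107 × 8.60)] = 3.95×10^6 / 4378 = 902.1 m³.
With mixed-liquor wasting, θ_c = V/Q_w, so Q_w = V/θ_c = 902.1/8.60 = 104.9 m³/d.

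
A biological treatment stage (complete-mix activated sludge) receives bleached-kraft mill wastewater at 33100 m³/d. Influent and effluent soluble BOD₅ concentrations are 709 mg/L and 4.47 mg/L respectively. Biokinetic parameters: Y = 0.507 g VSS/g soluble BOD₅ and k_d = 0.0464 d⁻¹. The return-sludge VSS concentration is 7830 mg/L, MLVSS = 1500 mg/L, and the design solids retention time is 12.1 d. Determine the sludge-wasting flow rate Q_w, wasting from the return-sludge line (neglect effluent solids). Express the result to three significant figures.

Steady-state biomass mass balance: V·X·(1 + k_d·θ_c) = Y·Q·(S₀ − S)·θ_c, so V = 0.507 × 33100 × (709 − 4.47) × 12.1 / [1500 × (1 + 0.0464 × 12.1)] = 1.43×10^8 / 2342 = 61081 m³.
θ_c = V·X/(Q_w·X_r) when wasting from the recycle, so Q_w = V·X/(θ_c·X_r) = 61081 × 1500 / (12.1 × 7830) = 967.0 m³/d.

Q_w ≈ 967 m³/d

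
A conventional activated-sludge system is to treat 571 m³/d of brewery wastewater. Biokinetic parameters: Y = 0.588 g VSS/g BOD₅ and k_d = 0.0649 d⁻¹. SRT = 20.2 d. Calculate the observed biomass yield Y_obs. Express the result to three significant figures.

The observed yield is Y_obs = Y/(1 + k_d·θ_c) = 0.588 / (1 + 0.0649 × 20.2) = 0.588 / 2.311 = 0.2544 g VSS per g BOD₅ removed.

Y_obs ≈ 0.254 g VSS/g BOD₅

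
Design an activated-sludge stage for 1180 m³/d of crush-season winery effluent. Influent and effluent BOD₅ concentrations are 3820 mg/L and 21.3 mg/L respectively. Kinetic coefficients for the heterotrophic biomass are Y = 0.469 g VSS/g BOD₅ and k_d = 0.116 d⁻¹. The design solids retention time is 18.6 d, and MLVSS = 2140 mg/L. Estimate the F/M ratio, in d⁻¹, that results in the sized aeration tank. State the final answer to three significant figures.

Steady-state biomass mass balance: V·X·(1 + k_d·θ_c) = Y·Q·(S₀ − S)·θ_c, so V = 0.469 × 1180 × (3820 − 21.3) × 18.6 / [2140 × (1 + 0.116 × 18.6)] = 3.91×10^7 / 6757 = 5787 m³.
F/M = Q·S₀ / (V·X) = 1180 × 3820 / (5787 × 2140) = 0.3640 g BOD₅·(g VSS·d)⁻¹.

F/M ≈ 0.364 d⁻¹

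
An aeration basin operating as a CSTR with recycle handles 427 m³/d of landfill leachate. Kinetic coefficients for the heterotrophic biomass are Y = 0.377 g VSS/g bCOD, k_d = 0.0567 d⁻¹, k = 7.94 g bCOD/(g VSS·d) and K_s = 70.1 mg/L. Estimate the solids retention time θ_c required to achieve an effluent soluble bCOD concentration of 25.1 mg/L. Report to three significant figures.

θ_c ≈ 1.37 d

At the target effluent, Y k S/(K_s+S) = 0.377×7.94×25.1/95.20 = 0.7892 d⁻¹.
Then 1/θ_c = μ − k_d = 0.7892 − 0.0567 = 0.7325 d⁻¹, giving θ_c = 1.365 d.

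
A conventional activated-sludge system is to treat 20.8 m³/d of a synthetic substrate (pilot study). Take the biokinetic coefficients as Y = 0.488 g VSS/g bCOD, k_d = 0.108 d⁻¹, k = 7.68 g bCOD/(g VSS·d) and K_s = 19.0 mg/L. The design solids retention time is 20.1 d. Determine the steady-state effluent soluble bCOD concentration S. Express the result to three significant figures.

From the Monod/SRT balance for a CMAS, S = K_s·(1+k_d θ_c)/[θ_c·(Y k − k_d) − 1] = 19.0 × (1 + 0.108 × 20.1) / [20.1 × (0.488 × 7.68 − 0.108) − 1] = 60.25 / 72.16 = 0.8349 mg/L.

S ≈ 0.835 mg/L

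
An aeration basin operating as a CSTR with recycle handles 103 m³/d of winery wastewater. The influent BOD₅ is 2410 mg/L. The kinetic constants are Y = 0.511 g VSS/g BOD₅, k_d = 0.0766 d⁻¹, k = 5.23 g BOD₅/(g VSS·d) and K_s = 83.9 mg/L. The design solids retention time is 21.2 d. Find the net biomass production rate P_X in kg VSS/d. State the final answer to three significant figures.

For a completely mixed reactor with recycle the Lawrence–McCarty relation gives S = K_s·(1 + k_d·θ_c) / [θ_c·(Y·k − k_d) − 1] = 83.9 × (1 + 0.0766 × 21.2) / [21.2 × (0.511 × 5.23 − 0.0766) − 1] = 220.1 / 54.03 = 4.074 mg/L.
Observed yield with endogenous decay: Y_obs = Y / (1 + k_d·θ_c) = 0.511 / (1 + 0.0766 × 21.2) = 0.511 / 2.624 = 0.1947 g VSS/g BOD₅.
Substrate removed = Q·(S₀ − S) = 103 m³/d × (2410 − 4.07) g/m³ = 2.48×10^5 g/d = 247.8 kg/d.
So the net sludge growth is P_X = 0.1947 × 247.8 = 48.26 kg VSS/d.

P_X ≈ 48.3 kg VSS/d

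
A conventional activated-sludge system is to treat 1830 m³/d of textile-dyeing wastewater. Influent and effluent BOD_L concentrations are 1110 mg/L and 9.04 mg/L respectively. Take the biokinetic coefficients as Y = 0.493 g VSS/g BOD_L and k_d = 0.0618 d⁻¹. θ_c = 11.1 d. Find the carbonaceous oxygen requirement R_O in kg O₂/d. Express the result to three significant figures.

R_O ≈ 1180 kg O₂/d

The observed yield is Y_obs = Y/(1 + k_d·θ_c) = 0.493 / (1 + 0.0618 × 11.1) = 0.493 / 1.686 = 0.2924 g VSS per g BOD_L removed.
Substrate removed = Q·(S₀ − S) = 1830 m³/d × (1110 − 9.04) g/m³ = 2.01×10^6 g/d = 2015 kg/d.
P_X = Y_obs·Q·(S₀ − S) = 0.2924 × 2015 = 589.1 kg VSS/d.
R_O = Q·ΔS − 1.42 P_X = 2015 − 836.6 = 1178 kg O₂/d.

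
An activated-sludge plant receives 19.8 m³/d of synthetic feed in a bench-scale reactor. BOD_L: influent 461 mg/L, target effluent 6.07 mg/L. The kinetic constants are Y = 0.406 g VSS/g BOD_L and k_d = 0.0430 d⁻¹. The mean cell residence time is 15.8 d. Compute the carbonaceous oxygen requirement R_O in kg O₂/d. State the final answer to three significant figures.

The observed yield is Y_obs = Y/(1 + k_d·θ_c) = 0.406 / (1 + 0.0430 × 15.8) = 0.406 / 1.679 = 0.2418 g VSS per g BOD_L removed.
Q·(S₀ − S) = 19.8 × (461 − 6.07) × 10⁻³ = 9.008 kg/d removed.
P_X = Y_obs·Q·(S₀ − S) = 0.2418 × 9.008 = 2.178 kg VSS/d.
Carbonaceous O₂ demand = substrate oxidised − cell-mass equivalent = 9.008 − 1.42 × 2.178 = 5.915 kg O₂/d.

R_O ≈ 5.92 kg O₂/d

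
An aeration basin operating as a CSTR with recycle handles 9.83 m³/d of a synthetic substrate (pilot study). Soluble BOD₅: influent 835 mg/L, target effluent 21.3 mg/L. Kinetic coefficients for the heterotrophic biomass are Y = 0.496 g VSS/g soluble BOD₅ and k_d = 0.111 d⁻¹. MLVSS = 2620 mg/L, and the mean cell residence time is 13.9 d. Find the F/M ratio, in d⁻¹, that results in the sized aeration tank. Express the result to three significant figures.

From the SRT design equation V = Y Q (S₀−S) θ_c / [X (1 + k_d θ_c)] = 0.496 × 9.83 × (835 − 21.3) × 13.9 / [2620 × (1 + 0.111 × 13.9)] = 5.51×10^4 / 6662 = 8.277 m³.
F/M = Q·S₀ / (V·X) = 9.83 × 835 / (8.277 × 2620) = 0.3785 g soluble BOD₅·(g VSS·d)⁻¹.

F/M ≈ 0.378 d⁻¹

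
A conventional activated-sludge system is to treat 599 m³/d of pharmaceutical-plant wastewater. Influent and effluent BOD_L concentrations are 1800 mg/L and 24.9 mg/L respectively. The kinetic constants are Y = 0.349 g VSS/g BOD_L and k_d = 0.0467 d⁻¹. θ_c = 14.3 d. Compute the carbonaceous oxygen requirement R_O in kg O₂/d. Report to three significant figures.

Correct the yield for decay: Y_obs = Y/(1 + k_d θ_c) = 0.349 / (1 + 0.0467 × 14.3) = 0.349 / 1.668 = 0.2093.
Substrate removed = Q·(S₀ − S) = 599 m³/d × (1800 − 24.9) g/m³ = 1.06×10^6 g/d = 1063 kg/d.
Net sludge production P_X = 0.2093 × 1063 = 222.5 kg VSS/d.
R_O = Q·ΔS − 1.42 P_X = 1063 − 315.9 = 747.3 kg O₂/d.

R_O ≈ 747 kg O₂/d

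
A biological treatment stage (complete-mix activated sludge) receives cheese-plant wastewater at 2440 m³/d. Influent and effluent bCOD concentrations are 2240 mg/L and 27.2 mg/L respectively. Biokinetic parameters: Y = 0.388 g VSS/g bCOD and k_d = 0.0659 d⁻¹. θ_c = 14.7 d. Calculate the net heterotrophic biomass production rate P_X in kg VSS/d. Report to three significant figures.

Observed yield with endogenous decay: Y_obs = Y / (1 + k_d·θ_c) = 0.388 / (1 + 0.0659 × 14.7) = 0.388 / 1.969 = 0.1971 g VSS/g bCOD.
Substrate removed = Q·(S₀ − S) = 2440 m³/d × (2240 − 27.2) g/m³ = 5.4×10^6 g/d = 5399 kg/d.
P_X = Y_obs · Q(S₀ − S) = 0.1971 × 5399 = 1064 kg VSS/d.

P_X ≈ 1060 kg VSS/d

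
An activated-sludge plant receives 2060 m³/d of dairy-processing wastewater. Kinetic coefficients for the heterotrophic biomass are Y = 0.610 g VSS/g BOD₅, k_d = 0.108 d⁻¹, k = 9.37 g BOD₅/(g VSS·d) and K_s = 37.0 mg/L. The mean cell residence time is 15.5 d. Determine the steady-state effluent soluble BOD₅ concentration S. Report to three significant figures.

S ≈ 1.15 mg/L

From the Monod/SRT balance for a CMAS, S = K_s·(1+k_d θ_c)/[θ_c·(Y k − k_d) − 1] = 37.0 × (1 + 0.108 × 15.5) / [15.5 × (0.610 × 9.37 − 0.108) − 1] = 98.94 / 85.92 = 1.152 mg/L.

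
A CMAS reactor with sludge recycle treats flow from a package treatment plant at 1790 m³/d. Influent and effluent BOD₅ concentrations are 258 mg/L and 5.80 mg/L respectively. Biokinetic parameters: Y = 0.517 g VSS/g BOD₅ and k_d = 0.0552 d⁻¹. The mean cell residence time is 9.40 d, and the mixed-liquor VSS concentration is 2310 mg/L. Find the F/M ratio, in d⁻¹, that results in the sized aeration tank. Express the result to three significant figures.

F/M ≈ 0.320 d⁻¹

Steady-state biomass mass balance: V·X·(1 + k_d·θ_c) = Y·Q·(S₀ − S)·θ_c, so V = 0.517 × 1790 × (258 − 5.80) × 9.40 / [2310 × (1 + 0.0552 × 9.40)] = 2.19×10^6 / 3509 = 625.3 m³.
F/M = Q·S₀ / (V·X) = 1790 × 258 / (625.3 × 2310) = 0.3197 g BOD₅·(g VSS·d)⁻¹.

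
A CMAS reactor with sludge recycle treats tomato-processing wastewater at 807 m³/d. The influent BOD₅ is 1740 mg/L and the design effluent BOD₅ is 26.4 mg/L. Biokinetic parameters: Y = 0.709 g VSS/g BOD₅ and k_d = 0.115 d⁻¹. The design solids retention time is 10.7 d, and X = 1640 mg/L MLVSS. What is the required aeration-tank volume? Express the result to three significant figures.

Rearranging the biomass balance for a CMAS with decay, V = Y·Q·ΔS·θ_c / [X·(1+k_d θ_c)] = 0.709 × 807 × (1740 − 26.4) × 10.7 / [1640 × (1 + 0.115 × 10.7)] = 1.05×10^7 / 3658 = 2868 m³.

V ≈ 2870 m³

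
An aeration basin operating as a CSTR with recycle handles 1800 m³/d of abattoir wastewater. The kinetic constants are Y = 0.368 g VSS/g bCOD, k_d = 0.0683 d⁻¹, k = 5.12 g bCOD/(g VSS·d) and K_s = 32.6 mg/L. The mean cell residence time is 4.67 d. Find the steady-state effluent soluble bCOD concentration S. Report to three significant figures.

Effluent substrate depends only on kinetics and SRT: S = K_s(1 + k_d θ_c) / [θ_c(Yk − k_d) − 1] = 32.6 × (1 + 0.0683 × 4.67) / [4.67 × (0.368 × 5.12 − 0.0683) − 1] = 43.00 / 7.480 = 5.748 mg/L.

S ≈ 5.75 mg/L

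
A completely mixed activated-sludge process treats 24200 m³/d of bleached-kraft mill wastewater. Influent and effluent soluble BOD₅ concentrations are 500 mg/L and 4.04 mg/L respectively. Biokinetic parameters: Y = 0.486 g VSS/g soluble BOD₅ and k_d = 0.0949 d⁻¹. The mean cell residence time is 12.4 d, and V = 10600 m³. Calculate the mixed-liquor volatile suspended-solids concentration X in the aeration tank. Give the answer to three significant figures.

X ≈ 3130 mg/L

From V·X·(1 + k_d·θ_c) = Y·Q·(S₀ − S)·θ_c: X = 0.486 × 24200 × (500 − 4.04) × 12.4 / [10600 × (1 + 0.0949 × 12.4)] = 3135 mg/L.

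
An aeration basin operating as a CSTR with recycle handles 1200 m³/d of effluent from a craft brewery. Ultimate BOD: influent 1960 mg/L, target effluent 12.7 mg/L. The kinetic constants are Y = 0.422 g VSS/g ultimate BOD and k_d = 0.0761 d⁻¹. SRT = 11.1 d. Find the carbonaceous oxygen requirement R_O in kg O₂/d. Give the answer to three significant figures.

Y_obs = Y / (1 + k_d θ_c) = 0.422 / (1 + 0.0761 × 11.1) = 0.422 / 1.845 = 0.2288.
Mass of ultimate BOD removed per day: Q(S₀ − S) = 1200 × 1947 g/m³ = 2337 kg/d.
Net sludge production P_X = 0.2288 × 2337 = 534.6 kg VSS/d.
R_O = Q·(S₀ − S) − 1.42·P_X = 2337 − 1.42 × 534.6 = 1578 kg O₂/d.

R_O ≈ 1580 kg O₂/d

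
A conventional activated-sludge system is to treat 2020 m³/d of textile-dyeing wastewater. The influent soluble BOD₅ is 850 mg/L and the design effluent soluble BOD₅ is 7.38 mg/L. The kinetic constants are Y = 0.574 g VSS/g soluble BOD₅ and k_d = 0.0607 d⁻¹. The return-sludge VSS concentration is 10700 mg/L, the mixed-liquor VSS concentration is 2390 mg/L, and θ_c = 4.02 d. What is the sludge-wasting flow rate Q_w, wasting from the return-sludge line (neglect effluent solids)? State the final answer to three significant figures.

Q_w ≈ 73.4 m³/d

From the SRT design equation V = Y Q (S₀−S) θ_c / [X (1 + k_d θ_c)] = 0.574 × 2020 × (850 − 7.38) × 4.02 / [2390 × (1 + 0.0607 × 4.02)] = 3.93×10^6 / 2973 = 1321 m³.
Wasting from the return line (neglecting effluent solids): Q_w = V·X / (θ_c·X_r) = 1321 × 2390 / (4.02 × 10700) = 73.40 m³/d.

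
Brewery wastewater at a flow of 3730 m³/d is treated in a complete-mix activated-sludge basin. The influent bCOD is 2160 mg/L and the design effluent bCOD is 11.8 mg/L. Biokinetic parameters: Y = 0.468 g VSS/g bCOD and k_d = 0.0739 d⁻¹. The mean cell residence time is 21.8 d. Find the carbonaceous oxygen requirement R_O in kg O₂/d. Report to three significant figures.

Correct the yield for decay: Y_obs = Y/(1 + k_d θ_c) = 0.468 / (1 + 0.0739 × 21.8) = 0.468 / 2.611 = 0.1792.
ΔS = 2160 − 11.8 = 2148 mg/L, so the substrate removal rate is 3730 × 2148/1000 = 8013 kg bCOD/d.
P_X = Y_obs·Q·(S₀ − S) = 0.1792 × 8013 = 1436 kg VSS/d.
R_O = Q·ΔS − 1.42 P_X = 8013 − 2039 = 5973 kg O₂/d.

R_O ≈ 5970 kg O₂/d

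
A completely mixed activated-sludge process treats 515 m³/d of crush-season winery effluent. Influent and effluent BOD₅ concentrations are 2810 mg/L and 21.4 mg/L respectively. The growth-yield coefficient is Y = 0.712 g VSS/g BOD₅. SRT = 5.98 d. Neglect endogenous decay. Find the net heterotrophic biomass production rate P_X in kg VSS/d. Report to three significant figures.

P_X ≈ 1020 kg VSS/d

With endogenous decay neglected, the observed yield equals the true yield: Y_obs = Y = 0.712 g VSS/g BOD₅.
ΔS = 2810 − 21.4 = 2789 mg/L, so the substrate removal rate is 515 × 2789/1000 = 1436 kg BOD₅/d.
So the net sludge growth is P_X = 0.7120 × 1436 = 1023 kg VSS/d.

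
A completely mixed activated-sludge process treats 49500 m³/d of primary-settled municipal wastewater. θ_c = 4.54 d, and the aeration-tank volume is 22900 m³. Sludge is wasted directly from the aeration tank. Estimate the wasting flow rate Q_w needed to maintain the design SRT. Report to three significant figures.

For wasting at MLVSS concentration, Q_w = V/θ_c = 22900/4.54 = 5044 m³/d.

Q_w ≈ 5040 m³/d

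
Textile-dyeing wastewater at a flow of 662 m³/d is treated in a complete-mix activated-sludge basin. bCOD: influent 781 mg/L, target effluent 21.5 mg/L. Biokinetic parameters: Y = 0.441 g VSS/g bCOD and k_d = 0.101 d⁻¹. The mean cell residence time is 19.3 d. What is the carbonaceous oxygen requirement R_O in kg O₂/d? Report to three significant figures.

The observed yield is Y_obs = Y/(1 + k_d·θ_c) = 0.441 / (1 + 0.101 × 19.3) = 0.441 / 2.949 = 0.1495 g VSS per g bCOD removed.
Substrate removed = Q·(S₀ − S) = 662 m³/d × (781 − 21.5) g/m³ = 5.03×10^5 g/d = 502.8 kg/d.
P_X = Y_obs·Q·(S₀ − S) = 0.1495 × 502.8 = 75.18 kg VSS/d.
R_O = Q·ΔS − 1.42 P_X = 502.8 − 106.8 = 396.0 kg O₂/d.

R_O ≈ 396 kg O₂/d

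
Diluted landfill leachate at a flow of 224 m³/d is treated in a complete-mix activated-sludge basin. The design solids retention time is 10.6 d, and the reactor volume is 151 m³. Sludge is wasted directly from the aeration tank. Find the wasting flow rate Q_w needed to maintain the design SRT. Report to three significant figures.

Q_w ≈ 14.2 m³/d

With mixed-liquor wasting, θ_c = V/Q_w, so Q_w = V/θ_c = 151.0/10.6 = 14.25 m³/d.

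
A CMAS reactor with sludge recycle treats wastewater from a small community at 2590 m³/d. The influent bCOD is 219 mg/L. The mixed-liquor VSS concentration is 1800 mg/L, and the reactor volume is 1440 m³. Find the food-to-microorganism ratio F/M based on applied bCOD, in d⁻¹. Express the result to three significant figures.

F/M ≈ 0.219 d⁻¹

F/M = applied load / biomass = Q·S₀/(V·X) = 2590 × 219 / (1440 × 1800) = 0.2188 d⁻¹.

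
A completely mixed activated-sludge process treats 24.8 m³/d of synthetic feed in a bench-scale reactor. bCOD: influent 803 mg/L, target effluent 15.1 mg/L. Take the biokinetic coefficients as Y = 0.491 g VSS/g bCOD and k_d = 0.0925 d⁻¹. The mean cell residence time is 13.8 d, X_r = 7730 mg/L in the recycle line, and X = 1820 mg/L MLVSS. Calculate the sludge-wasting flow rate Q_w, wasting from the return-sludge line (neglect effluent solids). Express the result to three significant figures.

Q_w ≈ 0.545 m³/d

Steady-state biomass mass balance: V·X·(1 + k_d·θ_c) = Y·Q·(S₀ − S)·θ_c, so V = 0.491 × 24.8 × (803 − 15.1) × 13.8 / [1820 × (1 + 0.0925 × 13.8)] = 1.32×10^5 / 4143 = 31.96 m³.
Wasting from the return line (neglecting effluent solids): Q_w = V·X / (θ_c·X_r) = 31.96 × 1820 / (13.8 × 7730) = 0.5452 m³/d.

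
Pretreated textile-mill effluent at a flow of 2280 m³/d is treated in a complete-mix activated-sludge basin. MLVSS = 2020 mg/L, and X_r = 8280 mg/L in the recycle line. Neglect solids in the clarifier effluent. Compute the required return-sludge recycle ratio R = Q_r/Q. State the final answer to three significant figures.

Solids balance on the clarifier gives (1+R)X = R·X_r, so R = X/(X_r − X) = 2020 / (8280 − 2020) = 0.3227.

R ≈ 0.323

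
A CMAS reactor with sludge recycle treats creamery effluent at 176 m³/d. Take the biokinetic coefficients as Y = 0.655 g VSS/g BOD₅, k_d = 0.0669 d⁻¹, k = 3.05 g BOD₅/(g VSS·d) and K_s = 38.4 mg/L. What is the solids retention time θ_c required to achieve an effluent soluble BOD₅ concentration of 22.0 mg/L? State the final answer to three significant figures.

θ_c ≈ 1.51 d

At the target effluent, Y k S/(K_s+S) = 0.655×3.05×22.0/60.40 = 0.7277 d⁻¹.
Then 1/θ_c = μ − k_d = 0.7277 − 0.0669 = 0.6608 d⁻¹, giving θ_c = 1.513 d.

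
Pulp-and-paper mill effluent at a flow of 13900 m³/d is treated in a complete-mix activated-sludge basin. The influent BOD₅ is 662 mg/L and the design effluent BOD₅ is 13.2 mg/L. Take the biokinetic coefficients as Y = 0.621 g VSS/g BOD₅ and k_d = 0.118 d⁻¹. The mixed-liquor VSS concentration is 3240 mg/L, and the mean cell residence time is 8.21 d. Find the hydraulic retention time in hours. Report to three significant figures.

Rearranging the biomass balance for a CMAS with decay, V = Y·Q·ΔS·θ_c / [X·(1+k_d θ_c)] = 0.621 × 13900 × (662 − 13.2) × 8.21 / [3240 × (1 + 0.118 × 8.21)] = 4.6×10^7 / 6379 = 7208 m³.
Hydraulic retention time τ = V/Q = 7208 / 13900 = 0.5186 d = 12.45 h.

τ ≈ 12.4 h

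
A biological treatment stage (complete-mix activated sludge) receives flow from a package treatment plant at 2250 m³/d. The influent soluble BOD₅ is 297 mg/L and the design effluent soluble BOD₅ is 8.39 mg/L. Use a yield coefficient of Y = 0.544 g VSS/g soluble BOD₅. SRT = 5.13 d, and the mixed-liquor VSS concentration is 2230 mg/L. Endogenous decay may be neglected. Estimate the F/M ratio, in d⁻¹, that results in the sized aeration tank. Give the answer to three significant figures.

With k_d = 0 the design equation reduces to V = Y Q (S₀−S) θ_c / X = 0.544 × 2250 × (297 − 8.39) × 5.13 / 2230 = 812.7 m³.
Food-to-microorganism ratio F/M = Q S₀ / (V X) = 2250 × 297 / (812.7 × 2230) = 0.3687 d⁻¹.

F/M ≈ 0.369 d⁻¹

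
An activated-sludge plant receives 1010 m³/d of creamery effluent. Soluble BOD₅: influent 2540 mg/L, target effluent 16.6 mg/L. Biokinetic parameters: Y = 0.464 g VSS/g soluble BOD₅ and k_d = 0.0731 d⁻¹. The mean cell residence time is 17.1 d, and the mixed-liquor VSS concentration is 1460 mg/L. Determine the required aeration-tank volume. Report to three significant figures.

Steady-state biomass mass balance: V·X·(1 + k_d·θ_c) = Y·Q·(S₀ − S)·θ_c, so V = 0.464 × 1010 × (2540 − 16.6) × 17.1 / [1460 × (1 + 0.0731 × 17.1)] = 2.02×10^7 / 3285 = 6156 m³.

V ≈ 6160 m³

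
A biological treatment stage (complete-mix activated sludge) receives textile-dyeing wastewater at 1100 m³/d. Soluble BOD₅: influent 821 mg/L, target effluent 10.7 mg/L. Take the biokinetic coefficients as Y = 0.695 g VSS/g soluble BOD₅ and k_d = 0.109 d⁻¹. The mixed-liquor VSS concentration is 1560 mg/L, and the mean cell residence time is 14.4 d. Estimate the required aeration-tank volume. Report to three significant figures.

V ≈ 2230 m³

From the SRT design equation V = Y Q (S₀−S) θ_c / [X (1 + k_d θ_c)] = 0.695 × 1100 × (821 − 10.7) × 14.4 / [1560 × (1 + 0.109 × 14.4)] = 8.92×10^6 / 4009 = 2225 m³.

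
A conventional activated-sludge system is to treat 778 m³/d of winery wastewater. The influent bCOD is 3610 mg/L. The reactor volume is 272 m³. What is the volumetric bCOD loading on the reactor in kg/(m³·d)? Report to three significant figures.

L_v ≈ 10.3 kg bCOD/(m³·d)

Volumetric loading L_v = Q·S₀ / V = 778 × 3610 g/m³ / 272.0 m³ = 10326 g/(m³·d) = 10.33 kg bCOD/(m³·d).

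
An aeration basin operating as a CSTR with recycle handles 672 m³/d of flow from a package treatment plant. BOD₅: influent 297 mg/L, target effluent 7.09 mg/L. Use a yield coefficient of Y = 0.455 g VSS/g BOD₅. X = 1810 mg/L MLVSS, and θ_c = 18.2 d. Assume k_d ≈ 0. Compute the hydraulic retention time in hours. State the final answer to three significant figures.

τ ≈ 31.8 h

Biomass mass balance (decay neglected): V·X = Y·Q·(S₀ − S)·θ_c, so V = 0.455 × 672 × (297 − 7.09) × 18.2 / 1810 = 891.3 m³.
HRT = V/Q = 891.3 m³ / 672 m³·d⁻¹ = 1.326 d × 24 = 31.83 h.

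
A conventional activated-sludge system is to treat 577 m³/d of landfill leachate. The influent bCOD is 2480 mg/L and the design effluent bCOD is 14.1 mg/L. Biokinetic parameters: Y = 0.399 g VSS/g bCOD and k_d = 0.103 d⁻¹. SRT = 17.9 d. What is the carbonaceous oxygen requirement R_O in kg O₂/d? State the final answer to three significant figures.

R_O ≈ 1140 kg O₂/d

Correct the yield for decay: Y_obs = Y/(1 + k_d θ_c) = 0.399 / (1 + 0.103 × 17.9) = 0.399 / 2.844 = 0.1403.
Substrate removed = Q·(S₀ − S) = 577 m³/d × (2480 − 14.1) g/m³ = 1.42×10^6 g/d = 1423 kg/d.
Net sludge production P_X = 0.1403 × 1423 = 199.6 kg VSS/d.
Carbonaceous O₂ demand = substrate oxidised − cell-mass equivalent = 1423 − 1.42 × 199.6 = 1139 kg O₂/d.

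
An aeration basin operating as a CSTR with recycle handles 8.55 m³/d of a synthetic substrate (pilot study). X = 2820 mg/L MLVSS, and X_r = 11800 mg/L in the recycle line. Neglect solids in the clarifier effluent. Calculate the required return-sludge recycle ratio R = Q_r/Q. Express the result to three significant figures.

Solids balance on the clarifier gives (1+R)X = R·X_r, so R = X/(X_r − X) = 2820 / (11800 − 2820) = 0.3140.

R ≈ 0.314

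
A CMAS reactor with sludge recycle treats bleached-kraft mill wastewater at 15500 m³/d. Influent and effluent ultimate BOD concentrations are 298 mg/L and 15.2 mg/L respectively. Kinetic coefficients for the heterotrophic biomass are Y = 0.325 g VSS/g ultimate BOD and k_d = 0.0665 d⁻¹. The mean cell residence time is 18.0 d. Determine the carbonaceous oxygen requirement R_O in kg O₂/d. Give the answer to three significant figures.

Y_obs = Y / (1 + k_d θ_c) = 0.325 / (1 + 0.0665 × 18.0) = 0.325 / 2.197 = 0.1479.
Q·(S₀ − S) = 15500 × (298 − 15.2) × 10⁻³ = 4383 kg/d removed.
Net sludge production P_X = 0.1479 × 4383 = 648.4 kg VSS/d.
R_O = Q·ΔS − 1.42 P_X = 4383 − 920.8 = 3463 kg O₂/d.

R_O ≈ 3460 kg O₂/d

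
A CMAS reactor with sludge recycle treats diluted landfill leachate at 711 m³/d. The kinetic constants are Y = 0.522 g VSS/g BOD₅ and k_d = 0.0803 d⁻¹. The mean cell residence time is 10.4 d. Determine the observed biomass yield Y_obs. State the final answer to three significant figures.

Y_obs ≈ 0.284 g VSS/g BOD₅

The observed yield is Y_obs = Y/(1 + k_d·θ_c) = 0.522 / (1 + 0.0803 × 10.4) = 0.522 / 1.835 = 0.2845 g VSS per g BOD₅ removed.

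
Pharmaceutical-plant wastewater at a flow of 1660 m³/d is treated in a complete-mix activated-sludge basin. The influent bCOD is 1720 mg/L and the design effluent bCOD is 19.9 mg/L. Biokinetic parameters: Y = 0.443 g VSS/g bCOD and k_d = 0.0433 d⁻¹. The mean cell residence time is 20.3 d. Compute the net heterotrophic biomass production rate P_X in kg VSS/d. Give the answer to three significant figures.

The observed yield is Y_obs = Y/(1 + k_d·θ_c) = 0.443 / (1 + 0.0433 × 20.3) = 0.443 / 1.879 = 0.2358 g VSS per g bCOD removed.
Substrate removed = Q·(S₀ − S) = 1660 m³/d × (1720 − 19.9) g/m³ = 2.82×10^6 g/d = 2822 kg/d.
P_X = Y_obs · Q(S₀ − S) = 0.2358 × 2822 = 665.4 kg VSS/d.

P_X ≈ 665 kg VSS/d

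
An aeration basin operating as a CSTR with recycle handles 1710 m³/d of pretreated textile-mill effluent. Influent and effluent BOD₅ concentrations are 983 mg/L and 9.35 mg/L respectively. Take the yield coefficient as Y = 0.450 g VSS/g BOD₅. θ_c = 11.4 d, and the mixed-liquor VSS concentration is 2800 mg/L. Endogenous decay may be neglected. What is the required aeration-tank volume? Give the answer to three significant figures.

V ≈ 3050 m³

Biomass mass balance (decay neglected): V·X = Y·Q·(S₀ − S)·θ_c, so V = 0.450 × 1710 × (983 − 9.35) × 11.4 / 2800 = 3050 m³.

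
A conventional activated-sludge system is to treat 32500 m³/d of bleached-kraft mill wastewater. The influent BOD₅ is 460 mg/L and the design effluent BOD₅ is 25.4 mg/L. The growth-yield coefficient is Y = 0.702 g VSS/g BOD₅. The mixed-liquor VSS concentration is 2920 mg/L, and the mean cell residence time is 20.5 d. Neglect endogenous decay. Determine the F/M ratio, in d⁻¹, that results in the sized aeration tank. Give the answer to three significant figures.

V·X = Y·Q·ΔS·θ_c gives V = 0.702 × 32500 × (460 − 25.4) × 20.5 / 2920 = 69612 m³.
F/M = applied load / biomass = Q·S₀/(V·X) = 32500 × 460 / (69612 × 2920) = 0.07355 d⁻¹.

F/M ≈ 0.0735 d⁻¹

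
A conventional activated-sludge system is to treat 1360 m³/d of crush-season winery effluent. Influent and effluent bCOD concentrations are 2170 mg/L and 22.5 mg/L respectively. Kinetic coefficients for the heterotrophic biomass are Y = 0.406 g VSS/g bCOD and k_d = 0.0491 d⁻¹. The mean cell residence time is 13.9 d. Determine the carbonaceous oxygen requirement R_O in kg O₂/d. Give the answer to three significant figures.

Y_obs = Y / (1 + k_d θ_c) = 0.406 / (1 + 0.0491 × 13.9) = 0.406 / 1.682 = 0.2413.
ΔS = 2170 − 22.5 = 2148 mg/L, so the substrate removal rate is 1360 × 2148/1000 = 2921 kg bCOD/d.
Biomass synthesised: P_X = Y_obs × 2921 = 704.8 kg VSS/d.
R_O = Q·(S₀ − S) − 1.42·P_X = 2921 − 1.42 × 704.8 = 1920 kg O₂/d.

R_O ≈ 1920 kg O₂/d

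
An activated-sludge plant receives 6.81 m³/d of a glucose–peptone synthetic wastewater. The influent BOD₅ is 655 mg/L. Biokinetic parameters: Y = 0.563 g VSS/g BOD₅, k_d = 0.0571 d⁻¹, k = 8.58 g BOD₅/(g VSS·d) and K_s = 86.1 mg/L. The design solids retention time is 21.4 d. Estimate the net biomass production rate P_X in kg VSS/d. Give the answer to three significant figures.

P_X ≈ 1.13 kg VSS/d

From the Monod/SRT balance for a CMAS, S = K_s·(1+k_d θ_c)/[θ_c·(Y k − k_d) − 1] = 86.1 × (1 + 0.0571 × 21.4) / [21.4 × (0.563 × 8.58 − 0.0571) − 1] = 191.3 / 101.2 = 1.891 mg/L.
Observed yield with endogenous decay: Y_obs = Y / (1 + k_d·θ_c) = 0.563 / (1 + 0.0571 × 21.4) = 0.563 / 2.222 = 0.2534 g VSS/g BOD₅.
Mass of BOD₅ removed per day: Q(S₀ − S) = 6.81 × 653.1 g/m³ = 4.448 kg/d.
So the net sludge growth is P_X = 0.2534 × 4.448 = 1.127 kg VSS/d.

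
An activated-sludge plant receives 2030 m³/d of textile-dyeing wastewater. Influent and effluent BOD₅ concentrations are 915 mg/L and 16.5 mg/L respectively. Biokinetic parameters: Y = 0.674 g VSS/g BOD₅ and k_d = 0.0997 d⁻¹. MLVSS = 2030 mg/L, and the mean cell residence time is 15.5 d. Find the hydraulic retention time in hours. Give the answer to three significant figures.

Steady-state biomass mass balance: V·X·(1 + k_d·θ_c) = Y·Q·(S₀ − S)·θ_c, so V = 0.674 × 2030 × (915 − 16.5) × 15.5 / [2030 × (1 + 0.0997 × 15.5)] = 1.91×10^7 / 5167 = 3688 m³.
Hydraulic retention time τ = V/Q = 3688 / 2030 = 1.817 d = 43.60 h.

τ ≈ 43.6 h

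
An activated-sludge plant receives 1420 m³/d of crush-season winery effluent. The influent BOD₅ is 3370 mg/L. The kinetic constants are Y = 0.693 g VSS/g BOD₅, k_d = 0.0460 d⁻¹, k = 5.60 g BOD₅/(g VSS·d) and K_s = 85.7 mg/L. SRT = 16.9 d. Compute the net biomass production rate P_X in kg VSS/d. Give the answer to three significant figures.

From the Monod/SRT balance for a CMAS, S = K_s·(1+k_d θ_c)/[θ_c·(Y k − k_d) − 1] = 85.7 × (1 + 0.0460 × 16.9) / [16.9 × (0.693 × 5.60 − 0.0460) − 1] = 152.3 / 63.81 = 2.387 mg/L.
Y_obs = Y / (1 + k_d θ_c) = 0.693 / (1 + 0.0460 × 16.9) = 0.693 / 1.777 = 0.3899.
Mass of BOD₅ removed per day: Q(S₀ − S) = 1420 × 3368 g/m³ = 4782 kg/d.
So the net sludge growth is P_X = 0.3899 × 4782 = 1864 kg VSS/d.

P_X ≈ 1860 kg VSS/d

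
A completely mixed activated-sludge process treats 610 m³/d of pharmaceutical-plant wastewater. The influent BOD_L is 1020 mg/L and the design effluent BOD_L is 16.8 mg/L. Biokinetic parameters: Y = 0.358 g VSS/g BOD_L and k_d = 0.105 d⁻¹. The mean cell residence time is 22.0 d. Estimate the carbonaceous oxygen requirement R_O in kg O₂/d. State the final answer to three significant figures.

R_O ≈ 518 kg O₂/d

The observed yield is Y_obs = Y/(1 + k_d·θ_c) = 0.358 / (1 + 0.105 × 22.0) = 0.358 / 3.310 = 0.1082 g VSS per g BOD_L removed.
Substrate removed = Q·(S₀ − S) = 610 m³/d × (1020 − 16.8) g/m³ = 6.12×10^5 g/d = 612.0 kg/d.
P_X = Y_obs·Q·(S₀ − S) = 0.1082 × 612.0 = 66.19 kg VSS/d.
R_O = Q·(S₀ − S) − 1.42·P_X = 612.0 − 1.42 × 66.19 = 518.0 kg O₂/d.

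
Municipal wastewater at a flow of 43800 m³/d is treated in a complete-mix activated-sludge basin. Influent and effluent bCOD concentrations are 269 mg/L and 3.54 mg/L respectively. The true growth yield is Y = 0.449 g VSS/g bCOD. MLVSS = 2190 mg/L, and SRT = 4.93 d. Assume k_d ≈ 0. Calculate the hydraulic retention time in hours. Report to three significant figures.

V·X = Y·Q·ΔS·θ_c gives V = 0.449 × 43800 × (269 − 3.54) × 4.93 / 2190 = 11752 m³.
Hydraulic retention time τ = V/Q = 11752 / 43800 = 0.2683 d = 6.440 h.

τ ≈ 6.44 h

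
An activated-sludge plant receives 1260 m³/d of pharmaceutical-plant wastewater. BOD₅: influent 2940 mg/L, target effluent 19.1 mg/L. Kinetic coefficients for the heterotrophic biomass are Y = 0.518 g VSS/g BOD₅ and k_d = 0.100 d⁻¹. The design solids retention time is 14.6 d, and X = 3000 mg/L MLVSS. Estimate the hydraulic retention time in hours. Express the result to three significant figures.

τ ≈ 71.8 h

Steady-state biomass mass balance: V·X·(1 + k_d·θ_c) = Y·Q·(S₀ − S)·θ_c, so V = 0.518 × 1260 × (2940 − 19.1) × 14.6 / [3000 × (1 + 0.100 × 14.6)] = 2.78×10^7 / 7380 = 3771 m³.
HRT = V/Q = 3771 m³ / 1260 m³·d⁻¹ = 2.993 d × 24 = 71.84 h.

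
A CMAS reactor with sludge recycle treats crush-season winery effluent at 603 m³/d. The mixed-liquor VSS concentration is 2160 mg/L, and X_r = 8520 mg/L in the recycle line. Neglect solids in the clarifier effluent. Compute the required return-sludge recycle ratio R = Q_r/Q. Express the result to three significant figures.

R = Q_r/Q = X/(X_r − X) = 2160 / (8520 − 2160) = 0.3396.

R ≈ 0.340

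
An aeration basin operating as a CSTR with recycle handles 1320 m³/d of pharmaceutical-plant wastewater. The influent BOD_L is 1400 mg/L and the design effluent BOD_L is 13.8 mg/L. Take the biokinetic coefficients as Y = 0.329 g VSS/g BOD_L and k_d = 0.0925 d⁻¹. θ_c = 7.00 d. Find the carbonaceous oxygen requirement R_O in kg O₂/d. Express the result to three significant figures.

R_O ≈ 1310 kg O₂/d

The observed yield is Y_obs = Y/(1 + k_d·θ_c) = 0.329 / (1 + 0.0925 × 7.00) = 0.329 / 1.647 = 0.1997 g VSS per g BOD_L removed.
Substrate removed = Q·(S₀ − S) = 1320 m³/d × (1400 − 13.8) g/m³ = 1.83×10^6 g/d = 1830 kg/d.
Biomass synthesised: P_X = Y_obs × 1830 = 365.4 kg VSS/d.
R_O = Q·ΔS − 1.42 P_X = 1830 − 518.9 = 1311 kg O₂/d.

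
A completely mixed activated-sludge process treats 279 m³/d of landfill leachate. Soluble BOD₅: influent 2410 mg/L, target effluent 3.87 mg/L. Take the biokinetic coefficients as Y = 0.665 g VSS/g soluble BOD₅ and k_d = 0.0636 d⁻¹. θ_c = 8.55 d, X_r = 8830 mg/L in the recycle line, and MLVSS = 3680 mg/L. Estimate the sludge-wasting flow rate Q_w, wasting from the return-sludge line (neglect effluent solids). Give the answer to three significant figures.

From the SRT design equation V = Y Q (S₀−S) θ_c / [X (1 + k_d θ_c)] = 0.665 × 279 × (2410 − 3.87) × 8.55 / [3680 × (1 + 0.0636 × 8.55)] = 3.82×10^6 / 5681 = 671.9 m³.
Wasting from the return line (neglecting effluent solids): Q_w = V·X / (θ_c·X_r) = 671.9 × 3680 / (8.55 × 8830) = 32.75 m³/d.

Q_w ≈ 32.7 m³/d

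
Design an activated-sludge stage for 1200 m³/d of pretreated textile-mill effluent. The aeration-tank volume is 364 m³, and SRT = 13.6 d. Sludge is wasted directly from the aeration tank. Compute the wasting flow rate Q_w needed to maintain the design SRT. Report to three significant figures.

For wasting at MLVSS concentration, Q_w = V/θ_c = 364.0/13.6 = 26.76 m³/d.

Q_w ≈ 26.8 m³/d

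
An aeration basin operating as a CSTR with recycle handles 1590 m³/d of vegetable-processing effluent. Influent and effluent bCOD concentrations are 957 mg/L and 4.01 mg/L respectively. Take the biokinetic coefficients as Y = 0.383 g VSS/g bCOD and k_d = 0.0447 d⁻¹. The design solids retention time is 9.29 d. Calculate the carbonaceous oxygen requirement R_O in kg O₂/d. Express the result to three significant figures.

Correct the yield for decay: Y_obs = Y/(1 + k_d θ_c) = 0.383 / (1 + 0.0447 × 9.29) = 0.383 / 1.415 = 0.2706.
Mass of bCOD removed per day: Q(S₀ − S) = 1590 × 953.0 g/m³ = 1515 kg/d.
Biomass synthesised: P_X = Y_obs × 1515 = 410.1 kg VSS/d.
R_O = Q·ΔS − 1.42 P_X = 1515 − 582.3 = 933.0 kg O₂/d.

R_O ≈ 933 kg O₂/d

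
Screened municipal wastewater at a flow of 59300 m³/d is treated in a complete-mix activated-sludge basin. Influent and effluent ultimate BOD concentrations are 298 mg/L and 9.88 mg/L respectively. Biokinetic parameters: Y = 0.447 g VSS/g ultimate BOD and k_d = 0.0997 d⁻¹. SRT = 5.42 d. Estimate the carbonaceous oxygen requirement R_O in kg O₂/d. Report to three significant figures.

R_O ≈ 10000 kg O₂/d

Observed yield with endogenous decay: Y_obs = Y / (1 + k_d·θ_c) = 0.447 / (1 + 0.0997 × 5.42) = 0.447 / 1.540 = 0.2902 g VSS/g ultimate BOD.
ΔS = 298 − 9.88 = 288.1 mg/L, so the substrate removal rate is 59300 × 288.1/1000 = 17086 kg ultimate BOD/d.
Net sludge production P_X = 0.2902 × 17086 = 4958 kg VSS/d.
Carbonaceous O₂ demand = substrate oxidised − cell-mass equivalent = 17086 − 1.42 × 4958 = 10045 kg O₂/d.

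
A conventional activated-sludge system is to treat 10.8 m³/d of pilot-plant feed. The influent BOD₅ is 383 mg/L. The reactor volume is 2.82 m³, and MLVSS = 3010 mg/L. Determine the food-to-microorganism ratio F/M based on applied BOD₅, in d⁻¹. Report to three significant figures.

F/M = applied load / biomass = Q·S₀/(V·X) = 10.8 × 383 / (2.820 × 3010) = 0.4873 d⁻¹.

F/M ≈ 0.487 d⁻¹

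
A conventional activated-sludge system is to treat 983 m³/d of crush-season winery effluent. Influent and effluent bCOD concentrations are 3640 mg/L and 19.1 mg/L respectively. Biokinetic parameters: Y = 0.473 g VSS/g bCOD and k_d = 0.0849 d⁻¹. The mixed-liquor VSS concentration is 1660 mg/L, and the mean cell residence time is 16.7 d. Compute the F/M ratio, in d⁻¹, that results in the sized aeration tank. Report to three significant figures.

From the SRT design equation V = Y Q (S₀−S) θ_c / [X (1 + k_d θ_c)] = 0.473 × 983 × (3640 − 19.1) × 16.7 / [1660 × (1 + 0.0849 × 16.7)] = 2.81×10^7 / 4014 = 7005 m³.
Food-to-microorganism ratio F/M = Q S₀ / (V X) = 983 × 3640 / (7005 × 1660) = 0.3077 d⁻¹.

F/M ≈ 0.308 d⁻¹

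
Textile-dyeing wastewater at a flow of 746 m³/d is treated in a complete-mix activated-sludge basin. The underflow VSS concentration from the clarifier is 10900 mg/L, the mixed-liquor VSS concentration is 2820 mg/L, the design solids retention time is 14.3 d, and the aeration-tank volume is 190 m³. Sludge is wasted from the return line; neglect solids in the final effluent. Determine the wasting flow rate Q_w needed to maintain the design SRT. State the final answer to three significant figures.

Wasting from the return line (neglecting effluent solids): Q_w = V·X / (θ_c·X_r) = 190.0 × 2820 / (14.3 × 10900) = 3.437 m³/d.

Q_w ≈ 3.44 m³/d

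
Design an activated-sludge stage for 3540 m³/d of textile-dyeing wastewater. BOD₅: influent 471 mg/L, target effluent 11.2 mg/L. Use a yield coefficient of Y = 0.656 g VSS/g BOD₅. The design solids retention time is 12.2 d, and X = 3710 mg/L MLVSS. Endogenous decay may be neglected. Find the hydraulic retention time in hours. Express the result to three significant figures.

τ ≈ 23.8 h

Biomass mass balance (decay neglected): V·X = Y·Q·(S₀ − S)·θ_c, so V = 0.656 × 3540 × (471 − 11.2) × 12.2 / 3710 = 3511 m³.
τ = V/Q = 3511/3540 = 0.9919 d, or 23.81 h.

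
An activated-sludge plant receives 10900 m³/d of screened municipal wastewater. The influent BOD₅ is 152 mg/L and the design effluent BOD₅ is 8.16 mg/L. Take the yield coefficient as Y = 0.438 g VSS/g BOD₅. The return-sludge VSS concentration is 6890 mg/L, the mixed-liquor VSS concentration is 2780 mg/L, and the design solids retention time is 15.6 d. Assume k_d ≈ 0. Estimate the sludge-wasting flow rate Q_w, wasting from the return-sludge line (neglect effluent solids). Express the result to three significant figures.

With k_d = 0 the design equation reduces to V = Y Q (S₀−S) θ_c / X = 0.438 × 10900 × (152 − 8.16) × 15.6 / 2780 = 3854 m³.
Q_w = (V·X)/(θ_c X_r) = 3854 × 2780 / (15.6 × 6890) = 99.67 m³/d.

Q_w ≈ 99.7 m³/d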